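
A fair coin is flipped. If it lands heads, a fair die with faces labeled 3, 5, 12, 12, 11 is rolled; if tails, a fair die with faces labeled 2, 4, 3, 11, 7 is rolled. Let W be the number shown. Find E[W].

E[W | heads] = (3+5+12+12+11)/5 = 43/5.
E[W | tails] = (2+4+3+11+7)/5 = 27/5.
E[W] = (1/2)·(43/5) + (1/2)·(27/5) = 7.

7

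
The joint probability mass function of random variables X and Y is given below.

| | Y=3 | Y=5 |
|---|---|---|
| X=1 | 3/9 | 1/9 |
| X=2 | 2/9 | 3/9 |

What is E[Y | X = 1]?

P(X = 1) = 4/9.
Summing Y·P(X=x,Y=y) over the conditioning event gives 14/9.
E[Y | X = 1] = (14/9) / (4/9) = 7/2.

7/2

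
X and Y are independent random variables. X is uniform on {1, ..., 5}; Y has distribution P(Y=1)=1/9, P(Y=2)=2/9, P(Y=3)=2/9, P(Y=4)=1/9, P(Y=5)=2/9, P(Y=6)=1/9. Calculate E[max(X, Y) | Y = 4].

21/5

P(Y = 4) = 1/9.
Summing max(X,Y)·P(x,y) over outcomes with Y = 4 gives 7/15.
E[max(X, Y) | Y = 4] = (7/15) / (1/9) = 21/5.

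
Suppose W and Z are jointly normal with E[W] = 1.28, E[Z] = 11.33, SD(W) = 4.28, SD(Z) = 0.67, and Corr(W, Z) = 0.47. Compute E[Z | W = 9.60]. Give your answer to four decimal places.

E[Z | W=x] = μ_Z + ρ(σ_Z/σ_W)(x − μ_W) for jointly normal variables.
E[Z | W=9.60] = 11.33 + (0.47)·(0.67/4.28)·(9.60 − (1.28)) = 11.33 + (0.073575)·(8.32) = 11.9421.

11.9421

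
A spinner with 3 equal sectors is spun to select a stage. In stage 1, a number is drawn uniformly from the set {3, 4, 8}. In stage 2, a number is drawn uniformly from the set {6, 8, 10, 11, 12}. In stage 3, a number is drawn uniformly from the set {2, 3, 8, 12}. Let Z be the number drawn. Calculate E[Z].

413/60

E[Z | stage 1] = (3+4+8)/3 = 5.
E[Z | stage 2] = (6+8+10+11+12)/5 = 47/5.
E[Z | stage 3] = (2+3+8+12)/4 = 25/4.
By the law of total expectation,
E[Z] = (1/3)·(5) + (1/3)·(47/5) + (1/3)·(25/4) = 413/60.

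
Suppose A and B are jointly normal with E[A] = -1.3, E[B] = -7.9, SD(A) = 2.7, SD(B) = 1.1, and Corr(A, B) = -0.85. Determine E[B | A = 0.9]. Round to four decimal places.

-8.6619

For a bivariate normal, E[B | A=x] = μ_B + ρ·(σ_B/σ_A)·(x − μ_A).
E[B | A=0.9] = -7.9 + (-0.85)·(1.1/2.7)·(0.9 − (-1.3)) = -7.9 + (-0.3463)·(2.2) = -8.6619.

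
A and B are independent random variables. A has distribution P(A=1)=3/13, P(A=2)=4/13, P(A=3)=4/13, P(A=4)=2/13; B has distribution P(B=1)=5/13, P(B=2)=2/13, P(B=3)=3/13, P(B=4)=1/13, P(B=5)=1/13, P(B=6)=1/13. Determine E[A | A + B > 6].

P(A + B > 6) = 35/169.
Summing A·P(x,y) over outcomes with A + B > 6 gives 103/169.
E[A | A + B > 6] = (103/169) / (35/169) = 103/35.

103/35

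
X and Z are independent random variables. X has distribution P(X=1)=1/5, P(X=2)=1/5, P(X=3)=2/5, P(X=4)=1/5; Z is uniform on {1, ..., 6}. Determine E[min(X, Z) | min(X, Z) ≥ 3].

P(min(X, Z) ≥ 3) = 2/5.
Summing min(X,Z)·P(x,y) over outcomes with min(X, Z) ≥ 3 gives 13/10.
E[min(X, Z) | min(X, Z) ≥ 3] = (13/10) / (2/5) = 13/4.

13/4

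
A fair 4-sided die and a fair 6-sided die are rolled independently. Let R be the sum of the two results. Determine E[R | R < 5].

10/3

P(R < 5) = 1/4.
Σ over the event: 2·1/24 + 3·1/12 + 4·1/8 = 5/6.
E[R | R < 5] = (5/6) / (1/4) = 10/3.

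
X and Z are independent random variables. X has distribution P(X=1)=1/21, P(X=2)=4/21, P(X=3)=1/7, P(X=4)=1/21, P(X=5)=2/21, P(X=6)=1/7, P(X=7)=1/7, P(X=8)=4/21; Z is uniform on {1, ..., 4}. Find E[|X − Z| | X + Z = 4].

P(X + Z = 4) = 2/21.
Summing |X−Z|·P(x,y) over outcomes with X + Z = 4 gives 2/21.
E[|X − Z| | X + Z = 4] = (2/21) / (2/21) = 1.

1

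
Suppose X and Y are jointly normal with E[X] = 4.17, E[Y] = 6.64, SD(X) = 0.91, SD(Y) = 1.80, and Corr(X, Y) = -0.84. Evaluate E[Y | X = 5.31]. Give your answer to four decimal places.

For a bivariate normal, E[Y | X=x] = μ_Y + ρ·(σ_Y/σ_X)·(x − μ_X).
E[Y | X=5.31] = 6.64 + (-0.84)·(1.80/0.91)·(5.31 − (4.17)) = 6.64 + (-1.66154)·(1.14) = 4.7458.

4.7458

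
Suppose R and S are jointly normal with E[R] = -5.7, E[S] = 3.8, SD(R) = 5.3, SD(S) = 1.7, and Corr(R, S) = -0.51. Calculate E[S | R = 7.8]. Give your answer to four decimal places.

1.5916

For a bivariate normal, E[S | R=x] = μ_S + ρ·(σ_S/σ_R)·(x − μ_R).
E[S | R=7.8] = 3.8 + (-0.51)·(1.7/5.3)·(7.8 − (-5.7)) = 3.8 + (-0.163585)·(13.5) = 1.5916.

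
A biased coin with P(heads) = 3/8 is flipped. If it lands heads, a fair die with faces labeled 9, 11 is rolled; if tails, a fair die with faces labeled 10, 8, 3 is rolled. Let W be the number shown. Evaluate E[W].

E[W | heads] = (9+11)/2 = 10.
E[W | tails] = (10+8+3)/3 = 7.
E[W] = (3/8)·(10) + (5/8)·(7) = 65/8.

65/8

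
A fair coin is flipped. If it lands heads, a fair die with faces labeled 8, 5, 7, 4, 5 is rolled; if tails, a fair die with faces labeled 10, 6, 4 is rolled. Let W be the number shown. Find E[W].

E[W | heads] = (8+5+7+4+5)/5 = 29/5.
E[W | tails] = (10+6+4)/3 = 20/3.
By the law of total expectation,
E[W] = (1/2)·(29/5) + (1/2)·(20/3) = 187/30.

187/30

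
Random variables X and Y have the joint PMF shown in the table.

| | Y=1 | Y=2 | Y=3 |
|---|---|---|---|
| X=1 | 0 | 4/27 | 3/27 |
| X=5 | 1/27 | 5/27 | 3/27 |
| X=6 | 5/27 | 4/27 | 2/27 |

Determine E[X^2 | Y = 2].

21

P(Y = 2) = 13/27.
Σ X^2·P over the event = 1·(4/27) + 25·(5/27) + 36·(4/27) = 91/9.
E[X^2 | Y = 2] = (91/9) / (13/27) = 21.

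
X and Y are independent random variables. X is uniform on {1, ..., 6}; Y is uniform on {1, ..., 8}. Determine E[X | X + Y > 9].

14/3

P(X + Y > 9) = 5/16.
Summing X·P(x,y) over outcomes with X + Y > 9 gives 35/24.
E[X | X + Y > 9] = (35/24) / (5/16) = 14/3.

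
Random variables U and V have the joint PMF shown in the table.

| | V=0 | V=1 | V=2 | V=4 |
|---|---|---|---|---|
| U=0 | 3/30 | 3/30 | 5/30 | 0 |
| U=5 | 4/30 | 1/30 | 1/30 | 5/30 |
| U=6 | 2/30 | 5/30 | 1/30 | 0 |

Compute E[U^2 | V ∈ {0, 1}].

377/18

P(V ∈ {0, 1}) = 3/5.
Σ U^2·P over the event = 0·(3/30) + 0·(3/30) + 25·(4/30) + 25·(1/30) + 36·(2/30) + 36·(5/30) = 377/30.
E[U^2 | V ∈ {0, 1}] = (377/30) / (3/5) = 377/18.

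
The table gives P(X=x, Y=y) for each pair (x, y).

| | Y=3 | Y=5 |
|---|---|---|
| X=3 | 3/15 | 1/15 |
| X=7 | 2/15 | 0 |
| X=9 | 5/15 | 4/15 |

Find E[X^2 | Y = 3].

53

P(Y = 3) = 2/3.
Summing X^2·P(X=x,Y=y) over the conditioning event gives 106/3.
E[X^2 | Y = 3] = (106/3) / (2/3) = 53.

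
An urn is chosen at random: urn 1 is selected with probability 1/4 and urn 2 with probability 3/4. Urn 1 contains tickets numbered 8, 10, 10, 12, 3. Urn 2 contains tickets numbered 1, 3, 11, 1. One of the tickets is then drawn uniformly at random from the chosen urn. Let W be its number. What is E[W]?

E[W | urn 1] = (8+10+10+12+3)/5 = 43/5.
E[W | urn 2] = (1+3+11+1)/4 = 4.
E[W] = (1/4)·(43/5) + (3/4)·(4) = 103/20.

103/20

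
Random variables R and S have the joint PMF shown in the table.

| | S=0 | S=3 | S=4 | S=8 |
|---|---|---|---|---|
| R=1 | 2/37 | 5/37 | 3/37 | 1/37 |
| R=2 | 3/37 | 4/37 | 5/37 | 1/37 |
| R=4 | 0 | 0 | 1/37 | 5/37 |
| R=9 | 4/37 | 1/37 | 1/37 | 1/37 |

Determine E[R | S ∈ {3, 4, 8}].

P(S ∈ {3, 4, 8}) = 28/37.
Summing R·P(R=x,S=y) over the conditioning event gives 80/37.
E[R | S ∈ {3, 4, 8}] = (80/37) / (28/37) = 20/7.

20/7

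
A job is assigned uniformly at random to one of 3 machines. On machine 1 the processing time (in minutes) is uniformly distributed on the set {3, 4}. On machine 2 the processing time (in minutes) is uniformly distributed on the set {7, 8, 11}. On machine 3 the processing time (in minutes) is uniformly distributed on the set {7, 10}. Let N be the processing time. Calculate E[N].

E[N | machine 1] = (3+4)/2 = 7/2.
E[N | machine 2] = (7+8+11)/3 = 26/3.
E[N | machine 3] = (7+10)/2 = 17/2.
E[N] = (1/3)·(7/2) + (1/3)·(26/3) + (1/3)·(17/2) = 62/9.

62/9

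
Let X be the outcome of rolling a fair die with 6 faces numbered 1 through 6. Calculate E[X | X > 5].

6

Given X > 5, X is equally likely to be any of {6}.
E[X | X > 5] = (6) / 1 = 6.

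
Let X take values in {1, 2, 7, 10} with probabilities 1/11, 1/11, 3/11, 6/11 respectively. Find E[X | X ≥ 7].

P(X ≥ 7) = 9/11.
Σ over the event: 7·3/11 + 10·6/11 = 81/11.
E[X | X ≥ 7] = (81/11) / (9/11) = 9.

9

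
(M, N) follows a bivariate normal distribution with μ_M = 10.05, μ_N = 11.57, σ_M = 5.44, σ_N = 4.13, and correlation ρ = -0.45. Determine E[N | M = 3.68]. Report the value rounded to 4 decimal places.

For a bivariate normal, E[N | M=x] = μ_N + ρ·(σ_N/σ_M)·(x − μ_M).
E[N | M=3.68] = 11.57 + (-0.45)·(4.13/5.44)·(3.68 − (10.05)) = 11.57 + (-0.34164)·(-6.37) = 13.7462.

13.7462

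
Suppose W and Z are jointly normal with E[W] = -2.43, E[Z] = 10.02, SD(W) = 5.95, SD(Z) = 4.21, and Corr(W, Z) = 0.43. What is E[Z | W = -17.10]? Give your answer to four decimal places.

5.5566

E[Z | W=x] = μ_Z + ρ(σ_Z/σ_W)(x − μ_W) for jointly normal variables.
E[Z | W=-17.10] = 10.02 + (0.43)·(4.21/5.95)·(-17.10 − (-2.43)) = 10.02 + (0.304252)·(-14.67) = 5.5566.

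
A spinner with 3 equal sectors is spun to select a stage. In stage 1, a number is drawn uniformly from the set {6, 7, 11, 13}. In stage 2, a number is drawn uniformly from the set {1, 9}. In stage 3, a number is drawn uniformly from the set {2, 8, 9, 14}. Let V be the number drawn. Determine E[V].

E[V | stage 1] = (6+7+11+13)/4 = 37/4.
E[V | stage 2] = (1+9)/2 = 5.
E[V | stage 3] = (2+8+9+14)/4 = 33/4.
E[V] = (1/3)·(37/4) + (1/3)·(5) + (1/3)·(33/4) = 15/2.

15/2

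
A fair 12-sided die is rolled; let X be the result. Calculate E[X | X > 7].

Given X > 7, X is equally likely to be any of {8, 9, 10, 11, 12}.
E[X | X > 7] = (8 + 9 + 10 + 11 + 12) / 5 = 10.

10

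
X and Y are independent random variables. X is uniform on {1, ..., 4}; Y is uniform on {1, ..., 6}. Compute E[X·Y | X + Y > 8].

62/3

Outcomes with X + Y > 8: (3,6), (4,5), (4,6), each with probability 1/24.
E[X·Y | X + Y > 8] = (18 + 20 + 24) / 3 = 62/3.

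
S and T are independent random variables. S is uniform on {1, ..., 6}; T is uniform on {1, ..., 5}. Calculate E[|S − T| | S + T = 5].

2

Outcomes with S + T = 5: (1,4), (2,3), (3,2), (4,1), each with probability 1/30.
E[|S − T| | S + T = 5] = (3 + 1 + 1 + 3) / 4 = 2.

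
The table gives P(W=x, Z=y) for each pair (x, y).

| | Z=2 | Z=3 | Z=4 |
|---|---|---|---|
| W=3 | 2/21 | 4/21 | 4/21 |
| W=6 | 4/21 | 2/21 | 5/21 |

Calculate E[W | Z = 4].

14/3

P(Z = 4) = 3/7.
Summing W·P(W=x,Z=y) over the conditioning event gives 2.
E[W | Z = 4] = (2) / (3/7) = 14/3.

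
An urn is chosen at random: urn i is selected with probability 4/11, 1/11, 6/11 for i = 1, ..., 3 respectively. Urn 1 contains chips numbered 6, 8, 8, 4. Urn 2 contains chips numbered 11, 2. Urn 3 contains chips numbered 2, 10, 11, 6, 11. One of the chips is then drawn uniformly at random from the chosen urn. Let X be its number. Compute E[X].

E[X | urn 1] = (6+8+8+4)/4 = 13/2.
E[X | urn 2] = (11+2)/2 = 13/2.
E[X | urn 3] = (2+10+11+6+11)/5 = 8.
E[X] = (4/11)·(13/2) + (1/11)·(13/2) + (6/11)·(8) = 161/22.

161/22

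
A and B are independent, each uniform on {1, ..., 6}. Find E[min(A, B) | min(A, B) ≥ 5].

21/4

Outcomes with min(A, B) ≥ 5: (5,5), (5,6), (6,5), (6,6), each with probability 1/36.
E[min(A, B) | min(A, B) ≥ 5] = (5 + 5 + 5 + 6) / 4 = 21/4.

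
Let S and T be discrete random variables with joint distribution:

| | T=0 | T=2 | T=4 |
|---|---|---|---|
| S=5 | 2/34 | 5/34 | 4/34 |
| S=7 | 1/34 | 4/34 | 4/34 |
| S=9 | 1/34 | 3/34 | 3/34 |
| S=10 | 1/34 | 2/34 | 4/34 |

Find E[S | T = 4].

23/3

P(T = 4) = 15/34.
Σ S·P over the event = 5·(4/34) + 7·(4/34) + 9·(3/34) + 10·(4/34) = 115/34.
E[S | T = 4] = (115/34) / (15/34) = 23/3.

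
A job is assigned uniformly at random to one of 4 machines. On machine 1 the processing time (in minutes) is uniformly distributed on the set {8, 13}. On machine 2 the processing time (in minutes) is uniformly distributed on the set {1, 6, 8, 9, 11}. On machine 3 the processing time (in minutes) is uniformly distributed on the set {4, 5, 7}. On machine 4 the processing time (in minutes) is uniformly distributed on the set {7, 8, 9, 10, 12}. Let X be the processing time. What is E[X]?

961/120

E[X | machine 1] = (8+13)/2 = 21/2.
E[X | machine 2] = (1+6+8+9+11)/5 = 7.
E[X | machine 3] = (4+5+7)/3 = 16/3.
E[X | machine 4] = (7+8+9+10+12)/5 = 46/5.
By the law of total expectation,
E[X] = (1/4)·(21/2) + (1/4)·(7) + (1/4)·(16/3) + (1/4)·(46/5) = 961/120.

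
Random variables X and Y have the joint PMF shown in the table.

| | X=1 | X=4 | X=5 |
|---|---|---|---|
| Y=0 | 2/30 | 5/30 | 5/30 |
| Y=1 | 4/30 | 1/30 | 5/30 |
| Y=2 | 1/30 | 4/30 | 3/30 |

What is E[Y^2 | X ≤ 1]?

P(X ≤ 1) = 7/30.
Summing Y^2·P(X=x,Y=y) over the conditioning event gives 4/15.
E[Y^2 | X ≤ 1] = (4/15) / (7/30) = 8/7.

8/7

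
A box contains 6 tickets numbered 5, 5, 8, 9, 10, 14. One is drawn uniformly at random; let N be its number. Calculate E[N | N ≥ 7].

41/4

P(N ≥ 7) = 2/3.
Σ over the event: 8·1/6 + 9·1/6 + 10·1/6 + 14·1/6 = 41/6.
E[N | N ≥ 7] = (41/6) / (2/3) = 41/4.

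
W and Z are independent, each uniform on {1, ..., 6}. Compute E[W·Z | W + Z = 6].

7

Outcomes with W + Z = 6: (1,5), (2,4), (3,3), (4,2), (5,1), each with probability 1/36.
E[W·Z | W + Z = 6] = (5 + 8 + 9 + 8 + 5) / 5 = 7.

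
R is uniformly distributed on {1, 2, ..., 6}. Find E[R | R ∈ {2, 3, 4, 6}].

P(R ∈ {2, 3, 4, 6}) = 2/3.
Σ over the event: 2·1/6 + 3·1/6 + 4·1/6 + 6·1/6 = 5/2.
E[R | R ∈ {2, 3, 4, 6}] = (5/2) / (2/3) = 15/4.

15/4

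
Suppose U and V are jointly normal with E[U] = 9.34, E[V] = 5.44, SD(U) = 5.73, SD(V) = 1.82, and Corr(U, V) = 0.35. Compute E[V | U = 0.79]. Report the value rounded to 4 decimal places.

E[V | U=x] = μ_V + ρ(σ_V/σ_U)(x − μ_U) for jointly normal variables.
E[V | U=0.79] = 5.44 + (0.35)·(1.82/5.73)·(0.79 − (9.34)) = 5.44 + (0.11117)·(-8.55) = 4.4895.

4.4895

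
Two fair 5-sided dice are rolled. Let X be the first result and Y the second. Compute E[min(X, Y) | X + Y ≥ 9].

Outcomes with X + Y ≥ 9: (4,5), (5,4), (5,5), each with probability 1/25.
E[min(X, Y) | X + Y ≥ 9] = (4 + 4 + 5) / 3 = 13/3.

13/3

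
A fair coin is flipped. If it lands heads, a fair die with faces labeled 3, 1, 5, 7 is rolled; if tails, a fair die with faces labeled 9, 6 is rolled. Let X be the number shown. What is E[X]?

23/4

E[X | heads] = (3+1+5+7)/4 = 4.
E[X | tails] = (9+6)/2 = 15/2.
E[X] = (1/2)·(4) + (1/2)·(15/2) = 23/4.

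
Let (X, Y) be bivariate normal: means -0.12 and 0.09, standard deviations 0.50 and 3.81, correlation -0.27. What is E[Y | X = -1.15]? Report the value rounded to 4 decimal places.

The regression of Y on X has slope ρ·σ_Y/σ_X and passes through (μ_X, μ_Y).
E[Y | X=-1.15] = 0.09 + (-0.27)·(3.81/0.50)·(-1.15 − (-0.12)) = 0.09 + (-2.0574)·(-1.03) = 2.2091.

2.2091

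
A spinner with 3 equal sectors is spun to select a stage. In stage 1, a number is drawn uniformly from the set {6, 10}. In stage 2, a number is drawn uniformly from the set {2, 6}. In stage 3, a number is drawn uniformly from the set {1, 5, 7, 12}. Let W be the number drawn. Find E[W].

E[W | stage 1] = (6+10)/2 = 8.
E[W | stage 2] = (2+6)/2 = 4.
E[W | stage 3] = (1+5+7+12)/4 = 25/4.
E[W] = (1/3)·(8) + (1/3)·(4) + (1/3)·(25/4) = 73/12.

73/12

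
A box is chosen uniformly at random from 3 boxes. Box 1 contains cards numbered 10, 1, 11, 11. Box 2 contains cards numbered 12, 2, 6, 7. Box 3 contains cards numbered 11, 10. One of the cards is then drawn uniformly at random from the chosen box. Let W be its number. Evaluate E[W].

E[W | box 1] = (10+1+11+11)/4 = 33/4.
E[W | box 2] = (12+2+6+7)/4 = 27/4.
E[W | box 3] = (11+10)/2 = 21/2.
By the law of total expectation,
E[W] = (1/3)·(33/4) + (1/3)·(27/4) + (1/3)·(21/2) = 17/2.

17/2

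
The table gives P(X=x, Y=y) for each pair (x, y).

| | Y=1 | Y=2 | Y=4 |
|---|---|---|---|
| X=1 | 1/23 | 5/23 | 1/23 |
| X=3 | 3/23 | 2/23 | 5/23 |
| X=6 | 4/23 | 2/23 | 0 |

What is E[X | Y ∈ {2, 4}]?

P(Y ∈ {2, 4}) = 15/23.
Σ X·P over the event = 1·(5/23) + 1·(1/23) + 3·(2/23) + 3·(5/23) + 6·(2/23) = 39/23.
E[X | Y ∈ {2, 4}] = (39/23) / (15/23) = 13/5.

13/5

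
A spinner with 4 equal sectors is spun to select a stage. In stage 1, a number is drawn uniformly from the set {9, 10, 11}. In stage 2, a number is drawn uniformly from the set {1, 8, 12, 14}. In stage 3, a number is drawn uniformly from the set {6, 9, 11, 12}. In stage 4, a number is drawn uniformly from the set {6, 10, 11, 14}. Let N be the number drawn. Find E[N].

77/8

E[N | stage 1] = (9+10+11)/3 = 10.
E[N | stage 2] = (1+8+12+14)/4 = 35/4.
E[N | stage 3] = (6+9+11+12)/4 = 19/2.
E[N | stage 4] = (6+10+11+14)/4 = 41/4.
E[N] = (1/4)·(10) + (1/4)·(35/4) + (1/4)·(19/2) + (1/4)·(41/4) = 77/8.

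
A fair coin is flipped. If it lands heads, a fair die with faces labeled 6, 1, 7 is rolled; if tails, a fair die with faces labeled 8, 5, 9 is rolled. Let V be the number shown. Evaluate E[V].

E[V | heads] = (6+1+7)/3 = 14/3.
E[V | tails] = (8+5+9)/3 = 22/3.
E[V] = (1/2)·(14/3) + (1/2)·(22/3) = 6.

6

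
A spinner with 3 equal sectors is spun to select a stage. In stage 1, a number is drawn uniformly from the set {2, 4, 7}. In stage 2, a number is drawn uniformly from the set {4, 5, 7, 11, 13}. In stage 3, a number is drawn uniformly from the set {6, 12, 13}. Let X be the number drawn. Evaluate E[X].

68/9

E[X | stage 1] = (2+4+7)/3 = 13/3.
E[X | stage 2] = (4+5+7+11+13)/5 = 8.
E[X | stage 3] = (6+12+13)/3 = 31/3.
By the law of total expectation,
E[X] = (1/3)·(13/3) + (1/3)·(8) + (1/3)·(31/3) = 68/9.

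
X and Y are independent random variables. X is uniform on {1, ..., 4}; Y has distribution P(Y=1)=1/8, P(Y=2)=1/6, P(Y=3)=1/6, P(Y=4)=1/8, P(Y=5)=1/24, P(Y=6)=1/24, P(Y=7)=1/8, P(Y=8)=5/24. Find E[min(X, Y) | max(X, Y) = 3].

P(max(X, Y) = 3) = 19/96.
Summing min(X,Y)·P(x,y) over outcomes with max(X, Y) = 3 gives 35/96.
E[min(X, Y) | max(X, Y) = 3] = (35/96) / (19/96) = 35/19.

35/19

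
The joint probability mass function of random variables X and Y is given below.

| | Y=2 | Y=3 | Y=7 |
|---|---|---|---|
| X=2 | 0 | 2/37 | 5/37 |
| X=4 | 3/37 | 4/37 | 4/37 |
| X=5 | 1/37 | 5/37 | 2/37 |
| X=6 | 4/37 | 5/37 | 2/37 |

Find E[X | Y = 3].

P(Y = 3) = 16/37.
Σ X·P over the event = 2·(2/37) + 4·(4/37) + 5·(5/37) + 6·(5/37) = 75/37.
E[X | Y = 3] = (75/37) / (16/37) = 75/16.

75/16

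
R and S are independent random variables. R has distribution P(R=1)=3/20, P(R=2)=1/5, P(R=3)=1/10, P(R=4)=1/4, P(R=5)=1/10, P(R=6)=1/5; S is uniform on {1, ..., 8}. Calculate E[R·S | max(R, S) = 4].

P(max(R, S) = 4) = 29/160.
Summing RS·P(x,y) over outcomes with max(R, S) = 4 gives 67/40.
E[R·S | max(R, S) = 4] = (67/40) / (29/160) = 268/29.

268/29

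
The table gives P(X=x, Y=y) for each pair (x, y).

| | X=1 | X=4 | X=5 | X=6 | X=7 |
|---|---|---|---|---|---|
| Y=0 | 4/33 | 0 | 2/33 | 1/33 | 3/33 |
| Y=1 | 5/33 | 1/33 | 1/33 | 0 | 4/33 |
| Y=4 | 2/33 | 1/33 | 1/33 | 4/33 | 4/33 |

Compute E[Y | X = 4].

P(X = 4) = 2/33.
Σ Y·P over the event = 1·(1/33) + 4·(1/33) = 5/33.
E[Y | X = 4] = (5/33) / (2/33) = 5/2.

5/2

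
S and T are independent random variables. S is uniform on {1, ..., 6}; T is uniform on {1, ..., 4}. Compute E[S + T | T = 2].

11/2

P(T = 2) = 1/4.
Summing (S+T)·P(x,y) over outcomes with T = 2 gives 11/8.
E[S + T | T = 2] = (11/8) / (1/4) = 11/2.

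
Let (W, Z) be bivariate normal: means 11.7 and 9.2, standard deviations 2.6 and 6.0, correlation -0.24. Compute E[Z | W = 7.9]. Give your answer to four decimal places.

For a bivariate normal, E[Z | W=x] = μ_Z + ρ·(σ_Z/σ_W)·(x − μ_W).
E[Z | W=7.9] = 9.2 + (-0.24)·(6.0/2.6)·(7.9 − (11.7)) = 9.2 + (-0.55385)·(-3.8) = 11.3046.

11.3046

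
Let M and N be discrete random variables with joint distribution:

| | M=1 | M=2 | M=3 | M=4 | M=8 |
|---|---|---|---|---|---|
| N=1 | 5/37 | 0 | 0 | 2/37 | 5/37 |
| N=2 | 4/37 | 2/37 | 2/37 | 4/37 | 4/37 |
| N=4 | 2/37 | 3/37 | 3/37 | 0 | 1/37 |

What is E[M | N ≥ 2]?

P(N ≥ 2) = 25/37.
Summing M·P(M=x,N=y) over the conditioning event gives 87/37.
E[M | N ≥ 2] = (87/37) / (25/37) = 87/25.

87/25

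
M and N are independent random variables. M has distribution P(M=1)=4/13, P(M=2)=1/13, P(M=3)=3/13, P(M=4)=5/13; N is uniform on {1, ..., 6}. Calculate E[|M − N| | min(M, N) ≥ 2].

P(min(M, N) ≥ 2) = 15/26.
Summing |M−N|·P(x,y) over outcomes with min(M, N) ≥ 2 gives 61/78.
E[|M − N| | min(M, N) ≥ 2] = (61/78) / (15/26) = 61/45.

61/45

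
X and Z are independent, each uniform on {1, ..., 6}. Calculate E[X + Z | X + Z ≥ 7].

P(X + Z ≥ 7) = 7/12.
Summing (X+Z)·P(x,y) over outcomes with X + Z ≥ 7 gives 91/18.
E[X + Z | X + Z ≥ 7] = (91/18) / (7/12) = 26/3.

26/3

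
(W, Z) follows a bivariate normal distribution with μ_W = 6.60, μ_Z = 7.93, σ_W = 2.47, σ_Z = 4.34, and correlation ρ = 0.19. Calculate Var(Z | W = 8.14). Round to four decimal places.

The conditional variance in a bivariate normal is σ_Z²(1 − ρ²), independent of x.
Var(Z | W=8.14) = (4.34)²·(1 − (0.19)²) = 18.8356·0.9639 = 18.1556.

18.1556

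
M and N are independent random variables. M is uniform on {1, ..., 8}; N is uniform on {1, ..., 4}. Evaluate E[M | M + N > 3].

P(M + N > 3) = 29/32.
Summing M·P(x,y) over outcomes with M + N > 3 gives 35/8.
E[M | M + N > 3] = (35/8) / (29/32) = 140/29.

140/29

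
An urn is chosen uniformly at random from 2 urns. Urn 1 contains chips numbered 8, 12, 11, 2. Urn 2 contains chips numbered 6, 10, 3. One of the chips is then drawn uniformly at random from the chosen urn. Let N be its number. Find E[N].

175/24

E[N | urn 1] = (8+12+11+2)/4 = 33/4.
E[N | urn 2] = (6+10+3)/3 = 19/3.
By the law of total expectation,
E[N] = (1/2)·(33/4) + (1/2)·(19/3) = 175/24.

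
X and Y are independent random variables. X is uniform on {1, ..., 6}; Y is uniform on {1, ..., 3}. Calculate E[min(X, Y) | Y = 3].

Outcomes with Y = 3: (1,3), (2,3), (3,3), (4,3), (5,3), (6,3), each with probability 1/18.
E[min(X, Y) | Y = 3] = (1 + 2 + 3 + 3 + 3 + 3) / 6 = 5/2.

5/2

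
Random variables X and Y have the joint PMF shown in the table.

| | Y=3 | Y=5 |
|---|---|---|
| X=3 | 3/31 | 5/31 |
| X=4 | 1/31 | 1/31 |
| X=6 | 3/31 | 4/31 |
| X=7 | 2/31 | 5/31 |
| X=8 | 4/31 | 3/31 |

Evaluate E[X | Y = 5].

17/3

P(Y = 5) = 18/31.
Σ X·P over the event = 3·(5/31) + 4·(1/31) + 6·(4/31) + 7·(5/31) + 8·(3/31) = 102/31.
E[X | Y = 5] = (102/31) / (18/31) = 17/3.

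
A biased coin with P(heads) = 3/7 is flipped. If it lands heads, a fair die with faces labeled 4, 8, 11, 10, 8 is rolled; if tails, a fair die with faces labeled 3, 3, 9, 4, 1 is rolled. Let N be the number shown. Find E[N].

29/5

E[N | heads] = (4+8+11+10+8)/5 = 41/5.
E[N | tails] = (3+3+9+4+1)/5 = 4.
By the law of total expectation,
E[N] = (3/7)·(41/5) + (4/7)·(4) = 29/5.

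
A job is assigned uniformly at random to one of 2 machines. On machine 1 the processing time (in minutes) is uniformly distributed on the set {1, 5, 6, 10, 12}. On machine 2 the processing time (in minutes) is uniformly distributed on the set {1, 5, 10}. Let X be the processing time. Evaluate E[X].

E[X | machine 1] = (1+5+6+10+12)/5 = 34/5.
E[X | machine 2] = (1+5+10)/3 = 16/3.
E[X] = (1/2)·(34/5) + (1/2)·(16/3) = 91/15.

91/15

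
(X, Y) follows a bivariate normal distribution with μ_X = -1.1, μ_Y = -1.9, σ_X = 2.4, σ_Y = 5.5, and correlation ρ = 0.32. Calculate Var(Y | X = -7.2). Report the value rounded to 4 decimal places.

The conditional variance in a bivariate normal is σ_Y²(1 − ρ²), independent of x.
Var(Y | X=-7.2) = (5.5)²·(1 − (0.32)²) = 30.25·0.8976 = 27.1524.

27.1524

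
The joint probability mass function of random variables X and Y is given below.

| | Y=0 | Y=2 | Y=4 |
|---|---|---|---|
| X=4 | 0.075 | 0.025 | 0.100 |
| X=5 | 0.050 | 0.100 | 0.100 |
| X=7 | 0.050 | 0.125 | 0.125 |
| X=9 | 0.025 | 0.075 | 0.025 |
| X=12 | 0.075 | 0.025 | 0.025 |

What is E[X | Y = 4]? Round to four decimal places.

6.1333

P(Y = 4) = 0.375.
Summing X·P(X=x,Y=y) over the conditioning event gives 2.300.
E[X | Y = 4] = (2.300) / (0.375) = 6.1333.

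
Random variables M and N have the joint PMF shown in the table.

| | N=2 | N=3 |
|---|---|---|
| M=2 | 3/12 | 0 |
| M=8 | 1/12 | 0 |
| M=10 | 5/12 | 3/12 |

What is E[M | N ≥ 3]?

10

P(N ≥ 3) = 1/4.
Σ M·P over the event = 10·(3/12) = 5/2.
E[M | N ≥ 3] = (5/2) / (1/4) = 10.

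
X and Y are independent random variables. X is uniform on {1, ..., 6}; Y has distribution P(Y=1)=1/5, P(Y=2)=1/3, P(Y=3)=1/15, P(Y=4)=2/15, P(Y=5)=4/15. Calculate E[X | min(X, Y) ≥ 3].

9/2

P(min(X, Y) ≥ 3) = 14/45.
Summing X·P(x,y) over outcomes with min(X, Y) ≥ 3 gives 7/5.
E[X | min(X, Y) ≥ 3] = (7/5) / (14/45) = 9/2.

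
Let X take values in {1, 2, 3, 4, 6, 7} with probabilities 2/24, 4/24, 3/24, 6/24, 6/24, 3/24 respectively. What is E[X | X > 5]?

19/3

P(X > 5) = 3/8.
Σ over the event: 6·1/4 + 7·1/8 = 19/8.
E[X | X > 5] = (19/8) / (3/8) = 19/3.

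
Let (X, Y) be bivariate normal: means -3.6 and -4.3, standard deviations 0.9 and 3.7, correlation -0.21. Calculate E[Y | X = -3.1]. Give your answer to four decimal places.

-4.7317

For a bivariate normal, E[Y | X=x] = μ_Y + ρ·(σ_Y/σ_X)·(x − μ_X).
E[Y | X=-3.1] = -4.3 + (-0.21)·(3.7/0.9)·(-3.1 − (-3.6)) = -4.3 + (-0.86333)·(0.5) = -4.7317.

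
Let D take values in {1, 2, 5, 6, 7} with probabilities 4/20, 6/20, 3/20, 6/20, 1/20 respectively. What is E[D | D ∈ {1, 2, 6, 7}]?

P(D ∈ {1, 2, 6, 7}) = 17/20.
Σ over the event: 1·1/5 + 2·3/10 + 6·3/10 + 7·1/20 = 59/20.
E[D | D ∈ {1, 2, 6, 7}] = (59/20) / (17/20) = 59/17.

59/17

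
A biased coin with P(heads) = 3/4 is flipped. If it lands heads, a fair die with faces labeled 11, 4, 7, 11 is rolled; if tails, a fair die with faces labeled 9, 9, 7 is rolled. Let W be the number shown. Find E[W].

397/48

E[W | heads] = (11+4+7+11)/4 = 33/4.
E[W | tails] = (9+9+7)/3 = 25/3.
By the law of total expectation,
E[W] = (3/4)·(33/4) + (1/4)·(25/3) = 397/48.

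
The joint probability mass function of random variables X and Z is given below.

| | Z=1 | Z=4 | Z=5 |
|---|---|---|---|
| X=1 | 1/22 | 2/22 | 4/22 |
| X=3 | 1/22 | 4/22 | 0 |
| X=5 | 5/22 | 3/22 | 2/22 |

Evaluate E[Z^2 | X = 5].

103/10

P(X = 5) = 5/11.
Σ Z^2·P over the event = 1·(5/22) + 16·(3/22) + 25·(2/22) = 103/22.
E[Z^2 | X = 5] = (103/22) / (5/11) = 103/10.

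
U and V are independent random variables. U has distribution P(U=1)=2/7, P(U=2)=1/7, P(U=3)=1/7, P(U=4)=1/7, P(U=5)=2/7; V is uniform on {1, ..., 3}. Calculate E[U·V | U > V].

95/12

P(U > V) = 4/7.
Summing UV·P(x,y) over outcomes with U > V gives 95/21.
E[U·V | U > V] = (95/21) / (4/7) = 95/12.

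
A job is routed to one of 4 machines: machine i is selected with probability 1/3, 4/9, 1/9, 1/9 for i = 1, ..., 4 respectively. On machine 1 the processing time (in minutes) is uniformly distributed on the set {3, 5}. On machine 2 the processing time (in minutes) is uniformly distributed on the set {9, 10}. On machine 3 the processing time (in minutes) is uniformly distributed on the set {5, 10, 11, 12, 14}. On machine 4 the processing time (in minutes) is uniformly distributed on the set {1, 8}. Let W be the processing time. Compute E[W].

E[W | machine 1] = (3+5)/2 = 4.
E[W | machine 2] = (9+10)/2 = 19/2.
E[W | machine 3] = (5+10+11+12+14)/5 = 52/5.
E[W | machine 4] = (1+8)/2 = 9/2.
By the law of total expectation,
E[W] = (1/3)·(4) + (4/9)·(19/2) + (1/9)·(52/5) + (1/9)·(9/2) = 649/90.

649/90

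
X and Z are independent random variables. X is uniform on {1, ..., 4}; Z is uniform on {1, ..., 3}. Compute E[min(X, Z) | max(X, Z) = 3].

9/5

Outcomes with max(X, Z) = 3: (1,3), (2,3), (3,1), (3,2), (3,3), each with probability 1/12.
E[min(X, Z) | max(X, Z) = 3] = (1 + 2 + 1 + 2 + 3) / 5 = 9/5.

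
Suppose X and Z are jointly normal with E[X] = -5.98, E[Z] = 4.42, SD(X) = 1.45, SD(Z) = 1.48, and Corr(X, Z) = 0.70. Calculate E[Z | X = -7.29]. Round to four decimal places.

For a bivariate normal, E[Z | X=x] = μ_Z + ρ·(σ_Z/σ_X)·(x − μ_X).
E[Z | X=-7.29] = 4.42 + (0.70)·(1.48/1.45)·(-7.29 − (-5.98)) = 4.42 + (0.71448)·(-1.31) = 3.4840.

3.4840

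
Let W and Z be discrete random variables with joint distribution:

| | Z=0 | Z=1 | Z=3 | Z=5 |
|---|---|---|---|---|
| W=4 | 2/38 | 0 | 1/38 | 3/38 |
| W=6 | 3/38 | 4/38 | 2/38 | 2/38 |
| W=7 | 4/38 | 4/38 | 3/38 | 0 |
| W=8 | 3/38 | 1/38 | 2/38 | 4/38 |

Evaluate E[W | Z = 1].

20/3

P(Z = 1) = 9/38.
Σ W·P over the event = 6·(4/38) + 7·(4/38) + 8·(1/38) = 30/19.
E[W | Z = 1] = (30/19) / (9/38) = 20/3.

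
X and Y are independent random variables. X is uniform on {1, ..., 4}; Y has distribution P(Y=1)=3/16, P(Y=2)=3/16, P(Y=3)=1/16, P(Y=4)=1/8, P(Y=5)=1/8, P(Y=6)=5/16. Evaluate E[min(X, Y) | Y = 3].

P(Y = 3) = 1/16.
Summing min(X,Y)·P(x,y) over outcomes with Y = 3 gives 9/64.
E[min(X, Y) | Y = 3] = (9/64) / (1/16) = 9/4.

9/4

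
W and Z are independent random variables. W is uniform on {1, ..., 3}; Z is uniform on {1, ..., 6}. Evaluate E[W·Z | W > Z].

Outcomes with W > Z: (2,1), (3,1), (3,2), each with probability 1/18.
E[W·Z | W > Z] = (2 + 3 + 6) / 3 = 11/3.

11/3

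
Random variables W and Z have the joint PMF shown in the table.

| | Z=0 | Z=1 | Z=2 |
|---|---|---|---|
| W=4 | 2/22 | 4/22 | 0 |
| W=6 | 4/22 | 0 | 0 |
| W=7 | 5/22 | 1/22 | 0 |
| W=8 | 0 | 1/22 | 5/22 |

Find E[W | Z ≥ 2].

P(Z ≥ 2) = 5/22.
Summing W·P(W=x,Z=y) over the conditioning event gives 20/11.
E[W | Z ≥ 2] = (20/11) / (5/22) = 8.

8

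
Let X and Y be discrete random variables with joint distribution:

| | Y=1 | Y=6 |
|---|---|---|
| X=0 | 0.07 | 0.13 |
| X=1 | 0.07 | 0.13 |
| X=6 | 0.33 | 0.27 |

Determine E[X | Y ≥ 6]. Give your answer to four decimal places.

P(Y ≥ 6) = 0.53.
Summing X·P(X=x,Y=y) over the conditioning event gives 1.75.
E[X | Y ≥ 6] = (1.75) / (0.53) = 3.3019.

3.3019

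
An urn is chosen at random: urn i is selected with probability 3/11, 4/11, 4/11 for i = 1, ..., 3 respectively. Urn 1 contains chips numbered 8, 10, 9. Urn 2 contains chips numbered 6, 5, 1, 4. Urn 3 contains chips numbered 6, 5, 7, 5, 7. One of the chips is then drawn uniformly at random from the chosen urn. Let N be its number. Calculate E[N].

E[N | urn 1] = (8+10+9)/3 = 9.
E[N | urn 2] = (6+5+1+4)/4 = 4.
E[N | urn 3] = (6+5+7+5+7)/5 = 6.
By the law of total expectation,
E[N] = (3/11)·(9) + (4/11)·(4) + (4/11)·(6) = 67/11.

67/11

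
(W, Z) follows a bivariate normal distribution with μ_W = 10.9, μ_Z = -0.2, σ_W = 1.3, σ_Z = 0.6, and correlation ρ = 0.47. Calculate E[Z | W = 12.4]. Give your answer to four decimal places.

0.1254

For a bivariate normal, E[Z | W=x] = μ_Z + ρ·(σ_Z/σ_W)·(x − μ_W).
E[Z | W=12.4] = -0.2 + (0.47)·(0.6/1.3)·(12.4 − (10.9)) = -0.2 + (0.21692)·(1.5) = 0.1254.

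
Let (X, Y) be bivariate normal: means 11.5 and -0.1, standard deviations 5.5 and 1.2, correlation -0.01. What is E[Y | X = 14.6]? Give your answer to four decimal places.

-0.1068

E[Y | X=x] = μ_Y + ρ(σ_Y/σ_X)(x − μ_X) for jointly normal variables.
E[Y | X=14.6] = -0.1 + (-0.01)·(1.2/5.5)·(14.6 − (11.5)) = -0.1 + (-0.0021818)·(3.1) = -0.1068.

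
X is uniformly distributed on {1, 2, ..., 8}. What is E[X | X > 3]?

6

Given X > 3, X is equally likely to be any of {4, 5, 6, 7, 8}.
E[X | X > 3] = (4 + 5 + 6 + 7 + 8) / 5 = 6.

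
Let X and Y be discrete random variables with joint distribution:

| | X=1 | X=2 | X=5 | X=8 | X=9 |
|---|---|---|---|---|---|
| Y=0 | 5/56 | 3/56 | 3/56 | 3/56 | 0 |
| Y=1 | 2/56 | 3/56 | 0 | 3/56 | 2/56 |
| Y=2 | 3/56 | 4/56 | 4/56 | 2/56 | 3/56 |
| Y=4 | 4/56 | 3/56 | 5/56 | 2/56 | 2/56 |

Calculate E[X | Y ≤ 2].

87/20

P(Y ≤ 2) = 5/7.
Summing X·P(X=x,Y=y) over the conditioning event gives 87/28.
E[X | Y ≤ 2] = (87/28) / (5/7) = 87/20.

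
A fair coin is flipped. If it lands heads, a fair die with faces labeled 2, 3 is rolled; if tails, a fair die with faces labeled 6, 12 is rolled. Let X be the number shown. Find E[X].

23/4

E[X | heads] = (2+3)/2 = 5/2.
E[X | tails] = (6+12)/2 = 9.
E[X] = (1/2)·(5/2) + (1/2)·(9) = 23/4.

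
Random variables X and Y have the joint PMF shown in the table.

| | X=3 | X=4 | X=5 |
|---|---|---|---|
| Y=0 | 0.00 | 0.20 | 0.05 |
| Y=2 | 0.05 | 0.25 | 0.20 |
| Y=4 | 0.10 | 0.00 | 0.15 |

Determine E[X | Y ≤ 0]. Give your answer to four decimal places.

4.2000

P(Y ≤ 0) = 0.25.
Σ X·P over the event = 4·(0.20) + 5·(0.05) = 1.05.
E[X | Y ≤ 0] = (1.05) / (0.25) = 4.2000.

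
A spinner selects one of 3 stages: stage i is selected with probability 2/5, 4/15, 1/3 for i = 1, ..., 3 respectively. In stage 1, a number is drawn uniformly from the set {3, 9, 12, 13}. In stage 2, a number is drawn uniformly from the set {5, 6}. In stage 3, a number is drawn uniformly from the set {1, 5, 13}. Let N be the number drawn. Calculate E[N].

E[N | stage 1] = (3+9+12+13)/4 = 37/4.
E[N | stage 2] = (5+6)/2 = 11/2.
E[N | stage 3] = (1+5+13)/3 = 19/3.
By the law of total expectation,
E[N] = (2/5)·(37/4) + (4/15)·(11/2) + (1/3)·(19/3) = 131/18.

131/18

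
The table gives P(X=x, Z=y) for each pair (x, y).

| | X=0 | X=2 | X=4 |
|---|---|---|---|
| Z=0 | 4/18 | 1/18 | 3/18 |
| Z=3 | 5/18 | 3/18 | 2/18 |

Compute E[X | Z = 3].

P(Z = 3) = 5/9.
Σ X·P over the event = 0·(5/18) + 2·(3/18) + 4·(2/18) = 7/9.
E[X | Z = 3] = (7/9) / (5/9) = 7/5.

7/5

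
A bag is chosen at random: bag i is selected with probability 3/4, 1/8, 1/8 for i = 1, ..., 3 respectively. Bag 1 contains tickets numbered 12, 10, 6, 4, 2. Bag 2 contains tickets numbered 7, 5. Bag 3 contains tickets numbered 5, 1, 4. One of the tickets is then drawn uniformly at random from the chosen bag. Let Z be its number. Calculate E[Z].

E[Z | bag 1] = (12+10+6+4+2)/5 = 34/5.
E[Z | bag 2] = (7+5)/2 = 6.
E[Z | bag 3] = (5+1+4)/3 = 10/3.
By the law of total expectation,
E[Z] = (3/4)·(34/5) + (1/8)·(6) + (1/8)·(10/3) = 94/15.

94/15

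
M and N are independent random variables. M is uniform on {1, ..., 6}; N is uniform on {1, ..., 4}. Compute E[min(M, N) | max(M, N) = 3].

9/5

Outcomes with max(M, N) = 3: (1,3), (2,3), (3,1), (3,2), (3,3), each with probability 1/24.
E[min(M, N) | max(M, N) = 3] = (1 + 2 + 1 + 2 + 3) / 5 = 9/5.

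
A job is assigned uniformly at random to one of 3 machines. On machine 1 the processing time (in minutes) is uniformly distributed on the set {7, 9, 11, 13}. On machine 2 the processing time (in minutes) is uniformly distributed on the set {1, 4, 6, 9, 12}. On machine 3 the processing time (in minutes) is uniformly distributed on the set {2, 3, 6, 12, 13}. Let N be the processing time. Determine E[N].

E[N | machine 1] = (7+9+11+13)/4 = 10.
E[N | machine 2] = (1+4+6+9+12)/5 = 32/5.
E[N | machine 3] = (2+3+6+12+13)/5 = 36/5.
E[N] = (1/3)·(10) + (1/3)·(32/5) + (1/3)·(36/5) = 118/15.

118/15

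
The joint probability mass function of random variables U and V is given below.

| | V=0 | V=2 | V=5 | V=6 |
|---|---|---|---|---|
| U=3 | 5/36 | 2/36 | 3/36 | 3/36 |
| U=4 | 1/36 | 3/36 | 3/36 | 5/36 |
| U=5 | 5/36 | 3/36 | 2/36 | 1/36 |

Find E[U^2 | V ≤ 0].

186/11

P(V ≤ 0) = 11/36.
Summing U^2·P(U=x,V=y) over the conditioning event gives 31/6.
E[U^2 | V ≤ 0] = (31/6) / (11/36) = 186/11.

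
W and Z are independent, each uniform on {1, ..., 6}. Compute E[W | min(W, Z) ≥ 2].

P(min(W, Z) ≥ 2) = 25/36.
Summing W·P(x,y) over outcomes with min(W, Z) ≥ 2 gives 25/9.
E[W | min(W, Z) ≥ 2] = (25/9) / (25/36) = 4.

4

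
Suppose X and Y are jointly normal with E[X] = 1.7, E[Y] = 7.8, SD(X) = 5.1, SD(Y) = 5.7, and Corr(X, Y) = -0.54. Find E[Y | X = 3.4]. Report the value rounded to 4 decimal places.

6.7740

The regression of Y on X has slope ρ·σ_Y/σ_X and passes through (μ_X, μ_Y).
E[Y | X=3.4] = 7.8 + (-0.54)·(5.7/5.1)·(3.4 − (1.7)) = 7.8 + (-0.60353)·(1.7) = 6.7740.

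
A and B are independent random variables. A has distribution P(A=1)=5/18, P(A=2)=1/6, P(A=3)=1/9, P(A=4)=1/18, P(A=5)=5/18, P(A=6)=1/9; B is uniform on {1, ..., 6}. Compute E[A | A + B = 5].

21/11

P(A + B = 5) = 11/108.
Summing A·P(x,y) over outcomes with A + B = 5 gives 7/36.
E[A | A + B = 5] = (7/36) / (11/108) = 21/11.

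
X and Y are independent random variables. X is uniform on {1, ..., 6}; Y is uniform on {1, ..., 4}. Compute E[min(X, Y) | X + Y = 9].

7/2

P(X + Y = 9) = 1/12.
Summing min(X,Y)·P(x,y) over outcomes with X + Y = 9 gives 7/24.
E[min(X, Y) | X + Y = 9] = (7/24) / (1/12) = 7/2.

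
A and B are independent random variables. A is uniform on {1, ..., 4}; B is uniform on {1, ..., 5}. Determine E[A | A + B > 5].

3

Outcomes with A + B > 5: (1,5), (2,4), (2,5), (3,3), (3,4), (3,5), (4,2), (4,3), (4,4), (4,5), each with probability 1/20.
E[A | A + B > 5] = (1 + 2 + 2 + 3 + 3 + 3 + 4 + 4 + 4 + 4) / 10 = 3.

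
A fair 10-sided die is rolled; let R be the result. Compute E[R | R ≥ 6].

Given R ≥ 6, R is equally likely to be any of {6, 7, 8, 9, 10}.
E[R | R ≥ 6] = (6 + 7 + 8 + 9 + 10) / 5 = 8.

8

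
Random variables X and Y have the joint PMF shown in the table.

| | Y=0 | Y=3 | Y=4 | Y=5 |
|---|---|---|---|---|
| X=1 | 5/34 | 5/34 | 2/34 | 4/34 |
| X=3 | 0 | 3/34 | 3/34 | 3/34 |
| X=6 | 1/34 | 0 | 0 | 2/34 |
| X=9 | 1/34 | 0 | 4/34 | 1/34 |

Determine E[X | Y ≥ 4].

P(Y ≥ 4) = 19/34.
Σ X·P over the event = 1·(2/34) + 1·(4/34) + 3·(3/34) + 3·(3/34) + 6·(2/34) + 9·(4/34) + 9·(1/34) = 81/34.
E[X | Y ≥ 4] = (81/34) / (19/34) = 81/19.

81/19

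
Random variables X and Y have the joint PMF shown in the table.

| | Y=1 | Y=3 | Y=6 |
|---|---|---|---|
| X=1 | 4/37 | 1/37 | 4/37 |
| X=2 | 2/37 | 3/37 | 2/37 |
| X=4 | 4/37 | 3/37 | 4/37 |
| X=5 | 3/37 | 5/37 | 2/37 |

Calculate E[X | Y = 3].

P(Y = 3) = 12/37.
Σ X·P over the event = 1·(1/37) + 2·(3/37) + 4·(3/37) + 5·(5/37) = 44/37.
E[X | Y = 3] = (44/37) / (12/37) = 11/3.

11/3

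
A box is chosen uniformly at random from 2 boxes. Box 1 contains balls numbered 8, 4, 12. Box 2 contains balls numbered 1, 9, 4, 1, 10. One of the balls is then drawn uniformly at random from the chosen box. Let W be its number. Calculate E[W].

13/2

E[W | box 1] = (8+4+12)/3 = 8.
E[W | box 2] = (1+9+4+1+10)/5 = 5.
E[W] = (1/2)·(8) + (1/2)·(5) = 13/2.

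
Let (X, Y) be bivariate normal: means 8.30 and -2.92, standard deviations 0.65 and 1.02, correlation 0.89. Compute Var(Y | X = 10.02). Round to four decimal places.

For a bivariate normal, Var(Y | X=x) = σ_Y²(1 − ρ²).
Var(Y | X=10.02) = (1.02)²·(1 − (0.89)²) = 1.0404·0.2079 = 0.2163.

0.2163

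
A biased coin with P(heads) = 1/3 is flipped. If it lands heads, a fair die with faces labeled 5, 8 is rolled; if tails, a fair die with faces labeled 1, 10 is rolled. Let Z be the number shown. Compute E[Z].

35/6

E[Z | heads] = (5+8)/2 = 13/2.
E[Z | tails] = (1+10)/2 = 11/2.
By the law of total expectation,
E[Z] = (1/3)·(13/2) + (2/3)·(11/2) = 35/6.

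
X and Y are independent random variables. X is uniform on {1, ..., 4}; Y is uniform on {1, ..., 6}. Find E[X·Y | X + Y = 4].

Outcomes with X + Y = 4: (1,3), (2,2), (3,1), each with probability 1/24.
E[X·Y | X + Y = 4] = (3 + 4 + 3) / 3 = 10/3.

10/3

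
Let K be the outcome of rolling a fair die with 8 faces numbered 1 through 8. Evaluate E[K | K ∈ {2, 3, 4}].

P(K ∈ {2, 3, 4}) = 3/8.
Σ over the event: 2·1/8 + 3·1/8 + 4·1/8 = 9/8.
E[K | K ∈ {2, 3, 4}] = (9/8) / (3/8) = 3.

3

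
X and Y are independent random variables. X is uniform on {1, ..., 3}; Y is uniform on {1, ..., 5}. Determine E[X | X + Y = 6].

2

Outcomes with X + Y = 6: (1,5), (2,4), (3,3), each with probability 1/15.
E[X | X + Y = 6] = (1 + 2 + 3) / 3 = 2.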